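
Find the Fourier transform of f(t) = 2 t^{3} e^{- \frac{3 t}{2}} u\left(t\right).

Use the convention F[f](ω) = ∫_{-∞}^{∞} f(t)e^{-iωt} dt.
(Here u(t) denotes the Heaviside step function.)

F(ω) = \frac{192}{\left(2 i \omega + 3\right)^{4}}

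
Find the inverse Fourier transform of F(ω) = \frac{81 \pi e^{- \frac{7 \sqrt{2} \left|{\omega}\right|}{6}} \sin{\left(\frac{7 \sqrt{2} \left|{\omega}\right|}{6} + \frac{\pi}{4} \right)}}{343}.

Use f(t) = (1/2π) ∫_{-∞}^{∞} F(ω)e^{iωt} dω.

f(t) = \frac{3}{t^{4} + \frac{2401}{81}}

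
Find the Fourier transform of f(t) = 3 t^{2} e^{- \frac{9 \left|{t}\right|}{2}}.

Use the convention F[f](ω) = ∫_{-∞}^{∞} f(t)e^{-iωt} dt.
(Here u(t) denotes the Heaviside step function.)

F(ω) = \frac{2592 \left(27 - 4 \omega^{2}\right)}{\left(4 \omega^{2} + 81\right)^{3}}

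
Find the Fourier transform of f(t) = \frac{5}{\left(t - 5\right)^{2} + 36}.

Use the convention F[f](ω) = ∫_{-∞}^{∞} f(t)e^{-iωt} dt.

F(ω) = \frac{5 \pi e^{- 5 i \omega - 6 \left|{\omega}\right|}}{6}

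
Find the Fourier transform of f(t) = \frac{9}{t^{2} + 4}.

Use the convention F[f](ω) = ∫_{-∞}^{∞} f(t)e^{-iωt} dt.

F(ω) = \frac{9 \pi e^{- 2 \left|{\omega}\right|}}{2}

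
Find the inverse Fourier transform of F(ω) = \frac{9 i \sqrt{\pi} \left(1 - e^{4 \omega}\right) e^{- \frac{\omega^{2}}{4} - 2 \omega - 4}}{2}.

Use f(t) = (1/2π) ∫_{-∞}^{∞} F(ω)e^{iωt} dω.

f(t) = 9 e^{- t^{2}} \sin{\left(4 t \right)}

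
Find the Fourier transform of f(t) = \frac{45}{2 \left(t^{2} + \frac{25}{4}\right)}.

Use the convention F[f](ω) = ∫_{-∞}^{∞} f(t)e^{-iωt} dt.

F(ω) = 9 \pi e^{- \frac{5 \left|{\omega}\right|}{2}}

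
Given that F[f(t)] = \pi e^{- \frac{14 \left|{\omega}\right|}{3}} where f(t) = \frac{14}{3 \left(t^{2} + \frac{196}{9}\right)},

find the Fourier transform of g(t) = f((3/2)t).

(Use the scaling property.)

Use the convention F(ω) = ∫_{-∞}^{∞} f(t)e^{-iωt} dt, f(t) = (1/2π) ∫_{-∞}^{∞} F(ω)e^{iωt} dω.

F[g](ω) = \frac{2 \pi e^{- \frac{28 \left|{\omega}\right|}{9}}}{3}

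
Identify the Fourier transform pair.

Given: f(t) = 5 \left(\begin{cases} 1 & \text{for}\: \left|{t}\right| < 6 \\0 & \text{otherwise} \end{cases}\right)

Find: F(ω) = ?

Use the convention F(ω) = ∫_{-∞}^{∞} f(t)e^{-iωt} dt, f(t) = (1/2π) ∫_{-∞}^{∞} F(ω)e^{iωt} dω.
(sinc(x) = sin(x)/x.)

F(ω) = 60 \operatorname{sinc}{\left(6 \omega \right)}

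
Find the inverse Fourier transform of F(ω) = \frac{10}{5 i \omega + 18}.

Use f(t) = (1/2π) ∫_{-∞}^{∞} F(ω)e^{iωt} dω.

f(t) = 2 e^{- \frac{18 t}{5}} u\left(t\right)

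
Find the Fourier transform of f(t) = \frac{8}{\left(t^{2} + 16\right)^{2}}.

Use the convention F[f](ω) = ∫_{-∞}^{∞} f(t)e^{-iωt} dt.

F(ω) = \frac{\pi \left(4 \left|{\omega}\right| + 1\right) e^{- 4 \left|{\omega}\right|}}{16}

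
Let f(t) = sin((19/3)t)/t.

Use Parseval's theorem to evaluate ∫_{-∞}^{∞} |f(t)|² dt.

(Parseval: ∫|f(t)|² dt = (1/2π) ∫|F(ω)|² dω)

∫|f(t)|² dt = \frac{19 \pi}{3}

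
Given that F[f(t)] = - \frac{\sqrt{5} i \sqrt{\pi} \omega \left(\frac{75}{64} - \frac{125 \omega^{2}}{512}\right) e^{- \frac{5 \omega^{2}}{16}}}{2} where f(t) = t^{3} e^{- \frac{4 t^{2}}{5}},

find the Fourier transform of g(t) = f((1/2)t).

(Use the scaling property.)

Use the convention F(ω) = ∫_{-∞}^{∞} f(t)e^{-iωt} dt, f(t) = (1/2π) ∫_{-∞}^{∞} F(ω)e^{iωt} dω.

F[g](ω) = \frac{25 \sqrt{5} i \sqrt{\pi} \omega \left(5 \omega^{2} - 6\right) e^{- \frac{5 \omega^{2}}{4}}}{64}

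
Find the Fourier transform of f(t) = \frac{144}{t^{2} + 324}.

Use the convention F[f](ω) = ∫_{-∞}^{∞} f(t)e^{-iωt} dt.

F(ω) = 8 \pi e^{- 18 \left|{\omega}\right|}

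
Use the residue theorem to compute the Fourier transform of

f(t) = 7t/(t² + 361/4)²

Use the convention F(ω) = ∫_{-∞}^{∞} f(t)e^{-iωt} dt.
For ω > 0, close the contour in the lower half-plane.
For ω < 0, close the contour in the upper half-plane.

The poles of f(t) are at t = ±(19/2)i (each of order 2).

Let g(z) = f(z)e^{-iωz}; for large |z| the factor e^{-iωz} decays in the lower half-plane when ω > 0 and in the upper half-plane when ω < 0.

Case ω > 0 (lower half-plane, clockwise contour ⇒ F(ω) = -2πi·ΣRes):
  Res_{z = - \frac{19 i}{2}} g(z) = \frac{7 \omega e^{- \frac{19 \omega}{2}}}{38} (pole of order 2)
  F(ω) = -2πi·ΣRes = - \frac{7 i \pi \omega e^{- \frac{19 \omega}{2}}}{19}

Case ω < 0 (upper half-plane, counterclockwise contour ⇒ F(ω) = +2πi·ΣRes):
  Res_{z = \frac{19 i}{2}} g(z) = - \frac{7 \omega e^{\frac{19 \omega}{2}}}{38} (pole of order 2)
  F(ω) = 2πi·ΣRes = - \frac{7 i \pi \omega e^{\frac{19 \omega}{2}}}{19}

Both cases combine into a single formula in |ω|:

F(ω) = - \frac{7 i \pi \omega e^{- \frac{19 \left|{\omega}\right|}{2}}}{19}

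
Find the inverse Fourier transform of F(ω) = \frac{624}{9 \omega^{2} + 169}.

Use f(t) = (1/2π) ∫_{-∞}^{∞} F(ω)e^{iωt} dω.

f(t) = 8 e^{- \frac{13 \left|{t}\right|}{3}}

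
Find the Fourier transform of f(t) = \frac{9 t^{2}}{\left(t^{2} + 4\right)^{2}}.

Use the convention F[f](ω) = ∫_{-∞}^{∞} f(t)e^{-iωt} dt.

F(ω) = \frac{9 \pi \left(1 - 2 \left|{\omega}\right|\right) e^{- 2 \left|{\omega}\right|}}{4}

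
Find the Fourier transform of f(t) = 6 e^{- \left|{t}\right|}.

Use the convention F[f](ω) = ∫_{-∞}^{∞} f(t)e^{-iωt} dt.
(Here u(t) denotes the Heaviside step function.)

F(ω) = \frac{12}{\omega^{2} + 1}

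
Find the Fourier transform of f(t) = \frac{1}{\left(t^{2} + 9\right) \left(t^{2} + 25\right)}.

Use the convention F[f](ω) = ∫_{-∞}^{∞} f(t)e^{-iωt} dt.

F(ω) = \frac{\pi \left(5 e^{2 \left|{\omega}\right|} - 3\right) e^{- 5 \left|{\omega}\right|}}{240}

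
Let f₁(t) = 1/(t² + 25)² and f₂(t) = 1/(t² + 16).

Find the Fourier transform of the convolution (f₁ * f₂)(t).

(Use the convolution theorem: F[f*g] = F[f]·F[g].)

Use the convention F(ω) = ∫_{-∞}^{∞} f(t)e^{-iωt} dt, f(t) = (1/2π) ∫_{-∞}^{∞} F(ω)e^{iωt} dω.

F[f₁*f₂](ω) = \frac{\pi^{2} \left(5 \left|{\omega}\right| + 1\right) e^{- 9 \left|{\omega}\right|}}{1000}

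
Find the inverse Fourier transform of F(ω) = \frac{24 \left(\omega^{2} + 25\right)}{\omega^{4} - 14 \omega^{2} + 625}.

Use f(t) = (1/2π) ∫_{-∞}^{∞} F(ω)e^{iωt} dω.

f(t) = 4 e^{- 3 \left|{t}\right|} \cos{\left(4 \left|{t}\right| \right)}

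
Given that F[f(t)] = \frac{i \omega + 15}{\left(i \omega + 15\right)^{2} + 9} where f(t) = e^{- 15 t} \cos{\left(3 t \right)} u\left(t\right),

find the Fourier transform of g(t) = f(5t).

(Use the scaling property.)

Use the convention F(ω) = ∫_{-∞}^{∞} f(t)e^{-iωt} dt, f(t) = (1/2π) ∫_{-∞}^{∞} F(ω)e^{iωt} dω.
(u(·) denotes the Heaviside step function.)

F[g](ω) = \frac{i \omega + 75}{\left(i \omega + 75\right)^{2} + 225}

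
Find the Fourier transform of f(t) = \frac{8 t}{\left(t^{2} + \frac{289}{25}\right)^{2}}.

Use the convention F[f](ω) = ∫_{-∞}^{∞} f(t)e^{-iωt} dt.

F(ω) = - \frac{20 i \pi \omega e^{- \frac{17 \left|{\omega}\right|}{5}}}{17}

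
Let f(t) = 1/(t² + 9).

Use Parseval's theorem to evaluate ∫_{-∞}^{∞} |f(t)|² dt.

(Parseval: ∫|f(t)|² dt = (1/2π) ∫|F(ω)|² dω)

∫|f(t)|² dt = \frac{\pi}{54}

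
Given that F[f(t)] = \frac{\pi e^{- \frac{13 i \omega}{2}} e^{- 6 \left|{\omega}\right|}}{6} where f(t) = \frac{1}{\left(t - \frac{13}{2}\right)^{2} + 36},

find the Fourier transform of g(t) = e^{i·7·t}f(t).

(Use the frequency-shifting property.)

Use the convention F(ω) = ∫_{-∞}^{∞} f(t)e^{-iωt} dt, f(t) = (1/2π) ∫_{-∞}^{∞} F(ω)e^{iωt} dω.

F[g](ω) = \frac{\pi e^{- \frac{13 i \left(\omega - 7\right)}{2} - 6 \left|{\omega - 7}\right|}}{6}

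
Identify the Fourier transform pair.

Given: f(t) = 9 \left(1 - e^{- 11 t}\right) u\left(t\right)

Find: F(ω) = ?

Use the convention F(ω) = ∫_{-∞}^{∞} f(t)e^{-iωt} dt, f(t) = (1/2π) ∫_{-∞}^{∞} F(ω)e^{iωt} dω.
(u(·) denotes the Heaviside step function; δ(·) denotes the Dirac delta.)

F(ω) = 9 \pi \delta\left(\omega\right) - \frac{99 i}{\omega \left(i \omega + 11\right)}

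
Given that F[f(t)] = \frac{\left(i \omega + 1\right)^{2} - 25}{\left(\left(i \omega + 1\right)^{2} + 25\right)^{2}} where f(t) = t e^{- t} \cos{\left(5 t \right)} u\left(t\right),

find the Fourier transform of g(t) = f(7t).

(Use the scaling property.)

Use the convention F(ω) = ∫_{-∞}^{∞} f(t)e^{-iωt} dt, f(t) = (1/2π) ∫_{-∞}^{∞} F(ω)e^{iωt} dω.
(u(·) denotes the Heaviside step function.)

F[g](ω) = \frac{7 \left(\left(i \omega + 7\right)^{2} - 1225\right)}{\left(\left(i \omega + 7\right)^{2} + 1225\right)^{2}}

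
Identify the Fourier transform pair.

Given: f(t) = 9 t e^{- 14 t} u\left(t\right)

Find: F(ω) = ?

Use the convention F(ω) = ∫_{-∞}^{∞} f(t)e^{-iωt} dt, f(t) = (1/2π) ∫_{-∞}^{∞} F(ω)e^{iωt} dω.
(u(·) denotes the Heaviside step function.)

F(ω) = \frac{9}{\left(i \omega + 14\right)^{2}}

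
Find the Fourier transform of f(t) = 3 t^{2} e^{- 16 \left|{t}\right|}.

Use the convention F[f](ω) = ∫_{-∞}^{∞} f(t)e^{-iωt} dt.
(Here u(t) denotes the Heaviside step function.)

F(ω) = \frac{192 \left(256 - 3 \omega^{2}\right)}{\left(\omega^{2} + 256\right)^{3}}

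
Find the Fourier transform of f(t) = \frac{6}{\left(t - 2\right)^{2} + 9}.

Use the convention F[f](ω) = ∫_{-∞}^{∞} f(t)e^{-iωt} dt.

F(ω) = 2 \pi e^{- 2 i \omega - 3 \left|{\omega}\right|}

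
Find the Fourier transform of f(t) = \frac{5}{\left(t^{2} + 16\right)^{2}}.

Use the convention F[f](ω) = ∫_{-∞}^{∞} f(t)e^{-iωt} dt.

F(ω) = \frac{5 \pi \left(4 \left|{\omega}\right| + 1\right) e^{- 4 \left|{\omega}\right|}}{128}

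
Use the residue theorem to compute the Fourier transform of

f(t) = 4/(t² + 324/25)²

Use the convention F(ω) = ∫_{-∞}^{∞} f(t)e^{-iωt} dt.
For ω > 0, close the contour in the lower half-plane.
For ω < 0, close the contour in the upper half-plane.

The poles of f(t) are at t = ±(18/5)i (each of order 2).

Let g(z) = f(z)e^{-iωz}; for large |z| the factor e^{-iωz} decays in the lower half-plane when ω > 0 and in the upper half-plane when ω < 0.

Case ω > 0 (lower half-plane, clockwise contour ⇒ F(ω) = -2πi·ΣRes):
  Res_{z = - \frac{18 i}{5}} g(z) = \frac{25 i \left(18 \omega + 5\right) e^{- \frac{18 \omega}{5}}}{5832} (pole of order 2)
  F(ω) = -2πi·ΣRes = \frac{25 \pi \left(18 \omega + 5\right) e^{- \frac{18 \omega}{5}}}{2916}

Case ω < 0 (upper half-plane, counterclockwise contour ⇒ F(ω) = +2πi·ΣRes):
  Res_{z = \frac{18 i}{5}} g(z) = \frac{25 i \left(18 \omega - 5\right) e^{\frac{18 \omega}{5}}}{5832} (pole of order 2)
  F(ω) = 2πi·ΣRes = \frac{25 \pi \left(5 - 18 \omega\right) e^{\frac{18 \omega}{5}}}{2916}

Both cases combine into a single formula in |ω|:

F(ω) = \frac{25 \pi \left(18 \left|{\omega}\right| + 5\right) e^{- \frac{18 \left|{\omega}\right|}{5}}}{2916}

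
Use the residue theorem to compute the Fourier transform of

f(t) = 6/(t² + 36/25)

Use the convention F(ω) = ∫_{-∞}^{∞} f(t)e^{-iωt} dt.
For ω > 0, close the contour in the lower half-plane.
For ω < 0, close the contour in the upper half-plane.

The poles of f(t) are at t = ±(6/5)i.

Let g(z) = f(z)e^{-iωz}; for large |z| the factor e^{-iωz} decays in the lower half-plane when ω > 0 and in the upper half-plane when ω < 0.

Case ω > 0 (lower half-plane, clockwise contour ⇒ F(ω) = -2πi·ΣRes):
  Res_{z = - \frac{6 i}{5}} g(z) = \frac{5 i e^{- \frac{6 \omega}{5}}}{2}
  F(ω) = -2πi·ΣRes = 5 \pi e^{- \frac{6 \omega}{5}}

Case ω < 0 (upper half-plane, counterclockwise contour ⇒ F(ω) = +2πi·ΣRes):
  Res_{z = \frac{6 i}{5}} g(z) = - \frac{5 i e^{\frac{6 \omega}{5}}}{2}
  F(ω) = 2πi·ΣRes = 5 \pi e^{\frac{6 \omega}{5}}

Both cases combine into a single formula in |ω|:

F(ω) = 5 \pi e^{- \frac{6 \left|{\omega}\right|}{5}}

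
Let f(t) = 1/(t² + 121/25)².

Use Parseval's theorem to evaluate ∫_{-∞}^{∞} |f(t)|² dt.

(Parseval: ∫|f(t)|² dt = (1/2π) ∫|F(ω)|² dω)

∫|f(t)|² dt = \frac{390625 \pi}{311794736}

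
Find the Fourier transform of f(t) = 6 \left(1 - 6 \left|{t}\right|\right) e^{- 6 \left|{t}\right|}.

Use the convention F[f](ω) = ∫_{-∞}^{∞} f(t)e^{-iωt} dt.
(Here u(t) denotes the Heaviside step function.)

F(ω) = \frac{144 \omega^{2}}{\left(\omega^{2} + 36\right)^{2}}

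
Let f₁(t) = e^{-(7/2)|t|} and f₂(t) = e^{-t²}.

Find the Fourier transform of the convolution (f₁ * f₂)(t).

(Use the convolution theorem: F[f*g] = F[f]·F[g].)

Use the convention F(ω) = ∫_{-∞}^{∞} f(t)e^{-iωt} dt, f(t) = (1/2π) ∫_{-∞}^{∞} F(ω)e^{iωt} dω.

F[f₁*f₂](ω) = \frac{28 \sqrt{\pi} e^{- \frac{\omega^{2}}{4}}}{4 \omega^{2} + 49}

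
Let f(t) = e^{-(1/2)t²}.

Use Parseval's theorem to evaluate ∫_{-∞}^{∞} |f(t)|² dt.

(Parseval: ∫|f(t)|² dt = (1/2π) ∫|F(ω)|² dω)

∫|f(t)|² dt = \sqrt{\pi}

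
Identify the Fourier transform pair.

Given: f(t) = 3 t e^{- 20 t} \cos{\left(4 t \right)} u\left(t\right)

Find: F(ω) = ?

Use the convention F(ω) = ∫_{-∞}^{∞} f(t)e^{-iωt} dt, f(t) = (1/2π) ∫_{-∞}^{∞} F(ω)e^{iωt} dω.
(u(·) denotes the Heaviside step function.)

F(ω) = \frac{3 \left(\left(i \omega + 20\right)^{2} - 16\right)}{\left(\left(i \omega + 20\right)^{2} + 16\right)^{2}}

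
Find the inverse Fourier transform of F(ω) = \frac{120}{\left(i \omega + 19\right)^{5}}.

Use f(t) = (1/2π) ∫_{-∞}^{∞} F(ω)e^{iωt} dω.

f(t) = 5 t^{4} e^{- 19 t} u\left(t\right)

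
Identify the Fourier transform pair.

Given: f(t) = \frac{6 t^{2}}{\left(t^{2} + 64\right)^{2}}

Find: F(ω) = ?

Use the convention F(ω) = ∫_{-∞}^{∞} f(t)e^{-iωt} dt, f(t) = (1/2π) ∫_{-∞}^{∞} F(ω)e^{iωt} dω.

F(ω) = \frac{3 \pi \left(1 - 8 \left|{\omega}\right|\right) e^{- 8 \left|{\omega}\right|}}{8}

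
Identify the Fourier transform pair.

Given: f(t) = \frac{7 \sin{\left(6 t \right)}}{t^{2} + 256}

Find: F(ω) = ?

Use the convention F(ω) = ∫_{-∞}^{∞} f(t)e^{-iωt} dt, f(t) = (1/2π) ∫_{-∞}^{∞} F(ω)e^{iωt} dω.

F(ω) = \frac{7 i \pi e^{- 16 \left|{\omega + 6}\right|}}{32} - \frac{7 i \pi e^{- 16 \left|{\omega - 6}\right|}}{32}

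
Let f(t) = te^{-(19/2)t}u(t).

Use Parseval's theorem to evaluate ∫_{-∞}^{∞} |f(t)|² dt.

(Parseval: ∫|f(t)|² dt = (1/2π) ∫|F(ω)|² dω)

∫|f(t)|² dt = \frac{2}{6859}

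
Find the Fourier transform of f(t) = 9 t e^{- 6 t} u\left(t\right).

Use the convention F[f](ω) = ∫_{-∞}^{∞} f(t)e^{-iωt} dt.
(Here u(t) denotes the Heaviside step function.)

F(ω) = \frac{9}{\left(i \omega + 6\right)^{2}}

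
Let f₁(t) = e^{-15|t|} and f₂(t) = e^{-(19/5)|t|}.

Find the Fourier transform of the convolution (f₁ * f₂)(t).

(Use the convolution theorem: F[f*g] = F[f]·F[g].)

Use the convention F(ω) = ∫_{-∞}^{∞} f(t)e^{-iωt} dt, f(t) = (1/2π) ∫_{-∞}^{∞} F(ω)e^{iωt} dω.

F[f₁*f₂](ω) = \frac{5700}{\left(\omega^{2} + 225\right) \left(25 \omega^{2} + 361\right)}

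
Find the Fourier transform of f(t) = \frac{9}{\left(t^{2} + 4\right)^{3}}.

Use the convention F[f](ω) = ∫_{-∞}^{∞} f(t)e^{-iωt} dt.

F(ω) = \frac{9 \pi \left(4 \omega^{2} + 6 \left|{\omega}\right| + 3\right) e^{- 2 \left|{\omega}\right|}}{256}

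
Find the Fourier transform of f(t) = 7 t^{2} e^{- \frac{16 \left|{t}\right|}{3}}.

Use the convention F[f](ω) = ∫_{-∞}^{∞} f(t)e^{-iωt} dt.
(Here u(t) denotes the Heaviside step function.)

F(ω) = \frac{12096 \left(256 - 27 \omega^{2}\right)}{\left(9 \omega^{2} + 256\right)^{3}}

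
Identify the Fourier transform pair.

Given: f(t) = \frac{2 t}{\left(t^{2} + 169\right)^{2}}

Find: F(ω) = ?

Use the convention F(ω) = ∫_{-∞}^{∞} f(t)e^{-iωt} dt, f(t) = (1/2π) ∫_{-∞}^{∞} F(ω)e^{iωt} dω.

F(ω) = - \frac{i \pi \omega e^{- 13 \left|{\omega}\right|}}{13}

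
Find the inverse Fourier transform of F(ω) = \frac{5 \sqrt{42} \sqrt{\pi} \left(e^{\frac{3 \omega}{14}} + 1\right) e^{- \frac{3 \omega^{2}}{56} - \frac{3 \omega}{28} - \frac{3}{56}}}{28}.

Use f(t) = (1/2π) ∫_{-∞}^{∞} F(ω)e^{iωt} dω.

f(t) = 5 e^{- \frac{14 t^{2}}{3}} \cos{\left(t \right)}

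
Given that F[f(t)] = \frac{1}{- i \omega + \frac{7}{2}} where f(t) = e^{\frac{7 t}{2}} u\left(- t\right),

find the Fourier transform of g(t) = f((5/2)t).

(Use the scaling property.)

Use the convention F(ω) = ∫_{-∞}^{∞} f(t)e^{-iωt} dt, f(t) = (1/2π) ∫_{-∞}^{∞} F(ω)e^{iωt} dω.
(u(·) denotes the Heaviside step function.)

F[g](ω) = - \frac{4}{4 i \omega - 35}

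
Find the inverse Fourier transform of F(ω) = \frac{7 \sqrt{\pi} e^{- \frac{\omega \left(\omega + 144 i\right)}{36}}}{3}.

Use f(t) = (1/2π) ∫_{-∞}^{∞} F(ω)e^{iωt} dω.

f(t) = 7 e^{- 9 \left(t - 4\right)^{2}}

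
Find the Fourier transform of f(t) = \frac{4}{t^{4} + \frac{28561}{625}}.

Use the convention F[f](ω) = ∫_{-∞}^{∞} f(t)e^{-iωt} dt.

F(ω) = \frac{500 \pi e^{- \frac{13 \sqrt{2} \left|{\omega}\right|}{10}} \sin{\left(\frac{13 \sqrt{2} \left|{\omega}\right|}{10} + \frac{\pi}{4} \right)}}{2197}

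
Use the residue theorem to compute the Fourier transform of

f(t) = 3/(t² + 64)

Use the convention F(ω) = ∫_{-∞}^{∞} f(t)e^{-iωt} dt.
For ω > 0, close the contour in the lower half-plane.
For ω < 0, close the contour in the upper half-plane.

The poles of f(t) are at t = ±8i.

Let g(z) = f(z)e^{-iωz}; for large |z| the factor e^{-iωz} decays in the lower half-plane when ω > 0 and in the upper half-plane when ω < 0.

Case ω > 0 (lower half-plane, clockwise contour ⇒ F(ω) = -2πi·ΣRes):
  Res_{z = - 8 i} g(z) = \frac{3 i e^{- 8 \omega}}{16}
  F(ω) = -2πi·ΣRes = \frac{3 \pi e^{- 8 \omega}}{8}

Case ω < 0 (upper half-plane, counterclockwise contour ⇒ F(ω) = +2πi·ΣRes):
  Res_{z = 8 i} g(z) = - \frac{3 i e^{8 \omega}}{16}
  F(ω) = 2πi·ΣRes = \frac{3 \pi e^{8 \omega}}{8}

Both cases combine into a single formula in |ω|:

F(ω) = \frac{3 \pi e^{- 8 \left|{\omega}\right|}}{8}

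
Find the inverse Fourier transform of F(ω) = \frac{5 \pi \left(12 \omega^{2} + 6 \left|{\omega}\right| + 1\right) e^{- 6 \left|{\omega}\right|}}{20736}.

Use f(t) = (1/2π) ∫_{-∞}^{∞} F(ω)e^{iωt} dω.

f(t) = \frac{5}{\left(t^{2} + 36\right)^{3}}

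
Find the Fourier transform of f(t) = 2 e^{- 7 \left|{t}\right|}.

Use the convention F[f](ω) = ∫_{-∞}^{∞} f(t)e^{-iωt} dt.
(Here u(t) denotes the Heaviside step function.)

F(ω) = \frac{28}{\omega^{2} + 49}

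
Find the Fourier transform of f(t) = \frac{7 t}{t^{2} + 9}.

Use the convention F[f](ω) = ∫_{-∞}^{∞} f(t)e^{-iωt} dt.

F(ω) = - 7 i \pi e^{- 3 \left|{\omega}\right|} \operatorname{sign}{\left(\omega \right)}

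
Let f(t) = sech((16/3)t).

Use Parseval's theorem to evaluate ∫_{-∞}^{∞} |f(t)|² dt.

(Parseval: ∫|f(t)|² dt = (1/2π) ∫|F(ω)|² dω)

∫|f(t)|² dt = \frac{3}{8}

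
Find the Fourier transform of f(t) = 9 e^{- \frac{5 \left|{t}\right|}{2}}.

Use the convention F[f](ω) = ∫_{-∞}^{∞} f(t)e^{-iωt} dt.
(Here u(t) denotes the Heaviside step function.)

F(ω) = \frac{180}{4 \omega^{2} + 25}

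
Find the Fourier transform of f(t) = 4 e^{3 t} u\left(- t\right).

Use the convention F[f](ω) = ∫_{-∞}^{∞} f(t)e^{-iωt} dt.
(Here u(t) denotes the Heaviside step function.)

F(ω) = - \frac{4}{i \omega - 3}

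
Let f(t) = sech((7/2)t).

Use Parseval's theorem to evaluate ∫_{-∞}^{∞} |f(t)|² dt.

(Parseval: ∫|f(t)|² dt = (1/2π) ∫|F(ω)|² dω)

∫|f(t)|² dt = \frac{4}{7}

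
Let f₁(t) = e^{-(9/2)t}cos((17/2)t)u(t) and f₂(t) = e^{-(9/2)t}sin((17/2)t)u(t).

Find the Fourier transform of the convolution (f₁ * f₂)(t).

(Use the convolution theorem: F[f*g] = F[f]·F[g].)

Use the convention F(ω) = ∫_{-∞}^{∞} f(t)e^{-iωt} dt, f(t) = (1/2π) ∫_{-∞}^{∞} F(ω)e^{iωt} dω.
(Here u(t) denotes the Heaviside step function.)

F[f₁*f₂](ω) = \frac{68 \left(2 i \omega + 9\right)}{\left(\left(2 i \omega + 9\right)^{2} + 289\right)^{2}}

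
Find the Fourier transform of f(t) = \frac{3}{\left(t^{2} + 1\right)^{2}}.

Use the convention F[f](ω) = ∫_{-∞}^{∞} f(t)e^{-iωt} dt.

F(ω) = \frac{3 \pi \left(\left|{\omega}\right| + 1\right) e^{- \left|{\omega}\right|}}{2}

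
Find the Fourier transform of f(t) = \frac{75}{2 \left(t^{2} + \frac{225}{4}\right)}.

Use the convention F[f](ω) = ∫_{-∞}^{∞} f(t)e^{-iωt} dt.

F(ω) = 5 \pi e^{- \frac{15 \left|{\omega}\right|}{2}}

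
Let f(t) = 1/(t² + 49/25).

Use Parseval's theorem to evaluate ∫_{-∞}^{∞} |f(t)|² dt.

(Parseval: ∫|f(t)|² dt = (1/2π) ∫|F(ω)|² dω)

∫|f(t)|² dt = \frac{125 \pi}{686}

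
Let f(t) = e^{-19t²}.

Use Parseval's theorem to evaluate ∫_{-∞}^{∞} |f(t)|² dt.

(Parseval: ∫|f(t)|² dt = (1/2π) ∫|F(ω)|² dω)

∫|f(t)|² dt = \frac{\sqrt{38} \sqrt{\pi}}{38}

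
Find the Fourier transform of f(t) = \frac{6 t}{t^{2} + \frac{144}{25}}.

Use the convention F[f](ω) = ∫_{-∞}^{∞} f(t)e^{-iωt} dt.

F(ω) = - 6 i \pi e^{- \frac{12 \left|{\omega}\right|}{5}} \operatorname{sign}{\left(\omega \right)}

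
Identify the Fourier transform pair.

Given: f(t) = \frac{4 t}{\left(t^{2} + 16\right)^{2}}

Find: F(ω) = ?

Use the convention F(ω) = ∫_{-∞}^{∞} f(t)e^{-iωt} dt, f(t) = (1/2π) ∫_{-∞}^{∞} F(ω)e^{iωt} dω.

F(ω) = - \frac{i \pi \omega e^{- 4 \left|{\omega}\right|}}{2}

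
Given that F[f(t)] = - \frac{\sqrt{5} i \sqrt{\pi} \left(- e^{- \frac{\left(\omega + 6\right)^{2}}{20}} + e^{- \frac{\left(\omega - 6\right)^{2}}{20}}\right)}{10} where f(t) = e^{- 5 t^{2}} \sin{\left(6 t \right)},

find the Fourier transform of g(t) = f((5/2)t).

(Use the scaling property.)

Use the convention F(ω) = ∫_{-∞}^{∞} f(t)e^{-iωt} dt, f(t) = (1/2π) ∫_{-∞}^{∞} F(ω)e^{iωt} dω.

F[g](ω) = \frac{\sqrt{5} i \sqrt{\pi} \left(1 - e^{\frac{12 \omega}{25}}\right) e^{- \frac{\omega^{2}}{125} - \frac{6 \omega}{25} - \frac{9}{5}}}{25}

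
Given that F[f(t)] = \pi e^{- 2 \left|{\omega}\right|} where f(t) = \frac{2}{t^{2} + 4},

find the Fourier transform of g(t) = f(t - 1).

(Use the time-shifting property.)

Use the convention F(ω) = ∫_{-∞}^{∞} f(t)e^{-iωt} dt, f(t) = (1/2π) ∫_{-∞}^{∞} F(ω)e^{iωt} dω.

F[g](ω) = \pi e^{- i \omega - 2 \left|{\omega}\right|}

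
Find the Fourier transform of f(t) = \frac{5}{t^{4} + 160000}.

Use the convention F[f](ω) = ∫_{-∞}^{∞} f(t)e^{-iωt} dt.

F(ω) = \frac{\pi e^{- 10 \sqrt{2} \left|{\omega}\right|} \sin{\left(10 \sqrt{2} \left|{\omega}\right| + \frac{\pi}{4} \right)}}{1600}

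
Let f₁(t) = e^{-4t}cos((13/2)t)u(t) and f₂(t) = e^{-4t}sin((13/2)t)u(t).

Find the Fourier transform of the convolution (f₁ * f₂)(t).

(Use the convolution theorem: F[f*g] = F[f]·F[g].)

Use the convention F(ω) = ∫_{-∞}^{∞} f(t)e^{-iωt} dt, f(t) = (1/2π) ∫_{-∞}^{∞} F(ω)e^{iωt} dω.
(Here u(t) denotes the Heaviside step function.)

F[f₁*f₂](ω) = \frac{104 \left(i \omega + 4\right)}{\left(4 \left(i \omega + 4\right)^{2} + 169\right)^{2}}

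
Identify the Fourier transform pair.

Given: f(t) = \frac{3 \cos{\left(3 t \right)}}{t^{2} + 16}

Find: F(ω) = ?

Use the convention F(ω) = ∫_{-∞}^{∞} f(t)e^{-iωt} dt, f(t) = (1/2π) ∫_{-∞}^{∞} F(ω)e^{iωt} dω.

F(ω) = \frac{3 \pi e^{- 4 \left|{\omega + 3}\right|}}{8} + \frac{3 \pi e^{- 4 \left|{\omega - 3}\right|}}{8}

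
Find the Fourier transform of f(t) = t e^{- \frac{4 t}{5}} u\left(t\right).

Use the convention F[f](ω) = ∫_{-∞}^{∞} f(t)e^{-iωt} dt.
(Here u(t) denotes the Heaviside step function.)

F(ω) = \frac{25}{\left(5 i \omega + 4\right)^{2}}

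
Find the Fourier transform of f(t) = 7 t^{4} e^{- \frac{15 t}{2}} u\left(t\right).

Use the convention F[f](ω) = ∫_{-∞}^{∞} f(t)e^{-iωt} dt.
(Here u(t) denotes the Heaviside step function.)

F(ω) = \frac{5376}{\left(2 i \omega + 15\right)^{5}}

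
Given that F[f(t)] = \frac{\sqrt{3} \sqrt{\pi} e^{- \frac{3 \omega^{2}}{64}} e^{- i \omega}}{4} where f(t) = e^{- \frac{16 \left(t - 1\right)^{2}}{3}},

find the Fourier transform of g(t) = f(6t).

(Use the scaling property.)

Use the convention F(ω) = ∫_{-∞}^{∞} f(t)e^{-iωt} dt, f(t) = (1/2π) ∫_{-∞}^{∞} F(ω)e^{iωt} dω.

F[g](ω) = \frac{\sqrt{3} \sqrt{\pi} e^{- \frac{\omega \left(\omega + 128 i\right)}{768}}}{24}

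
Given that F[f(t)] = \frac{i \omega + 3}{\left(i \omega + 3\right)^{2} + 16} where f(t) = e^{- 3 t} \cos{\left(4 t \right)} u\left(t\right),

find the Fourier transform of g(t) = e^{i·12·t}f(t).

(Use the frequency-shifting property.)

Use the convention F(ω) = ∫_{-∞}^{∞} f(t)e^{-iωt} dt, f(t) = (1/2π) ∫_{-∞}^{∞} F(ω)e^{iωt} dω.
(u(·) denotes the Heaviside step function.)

F[g](ω) = \frac{i \left(\omega - 12\right) + 3}{\left(i \left(\omega - 12\right) + 3\right)^{2} + 16}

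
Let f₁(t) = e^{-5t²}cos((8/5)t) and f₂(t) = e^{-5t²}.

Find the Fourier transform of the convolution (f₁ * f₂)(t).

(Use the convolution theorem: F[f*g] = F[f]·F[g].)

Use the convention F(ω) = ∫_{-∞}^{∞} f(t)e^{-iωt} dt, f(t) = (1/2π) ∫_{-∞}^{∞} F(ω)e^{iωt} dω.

F[f₁*f₂](ω) = \frac{\pi \left(e^{\frac{8 \omega}{25}} + 1\right) e^{- \frac{\omega^{2}}{10} - \frac{4 \omega}{25} - \frac{16}{125}}}{10}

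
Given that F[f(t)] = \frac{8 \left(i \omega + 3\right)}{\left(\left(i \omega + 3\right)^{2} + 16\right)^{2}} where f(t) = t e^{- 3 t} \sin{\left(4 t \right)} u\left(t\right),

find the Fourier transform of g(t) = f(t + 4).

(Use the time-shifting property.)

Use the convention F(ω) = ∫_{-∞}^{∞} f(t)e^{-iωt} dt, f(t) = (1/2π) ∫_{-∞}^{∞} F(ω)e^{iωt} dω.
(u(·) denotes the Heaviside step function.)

F[g](ω) = \frac{8 \left(i \omega + 3\right) e^{4 i \omega}}{\left(\left(i \omega + 3\right)^{2} + 16\right)^{2}}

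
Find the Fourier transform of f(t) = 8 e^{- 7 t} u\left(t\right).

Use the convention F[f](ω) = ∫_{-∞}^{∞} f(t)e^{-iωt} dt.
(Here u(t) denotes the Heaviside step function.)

F(ω) = \frac{8}{i \omega + 7}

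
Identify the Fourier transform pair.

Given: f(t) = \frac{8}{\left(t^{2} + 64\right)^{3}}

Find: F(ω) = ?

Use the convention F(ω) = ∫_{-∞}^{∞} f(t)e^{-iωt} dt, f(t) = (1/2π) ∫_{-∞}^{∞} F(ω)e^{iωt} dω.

F(ω) = \frac{\pi \left(64 \omega^{2} + 24 \left|{\omega}\right| + 3\right) e^{- 8 \left|{\omega}\right|}}{32768}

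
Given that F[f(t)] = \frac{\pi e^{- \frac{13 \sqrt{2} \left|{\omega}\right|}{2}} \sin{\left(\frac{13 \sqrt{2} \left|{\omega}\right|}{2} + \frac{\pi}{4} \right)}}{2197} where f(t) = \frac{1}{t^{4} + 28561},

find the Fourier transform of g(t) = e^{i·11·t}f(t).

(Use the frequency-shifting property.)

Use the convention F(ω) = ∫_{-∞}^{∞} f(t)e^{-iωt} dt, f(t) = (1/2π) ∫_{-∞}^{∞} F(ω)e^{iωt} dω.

F[g](ω) = \frac{\pi e^{- \frac{13 \sqrt{2} \left|{\omega - 11}\right|}{2}} \sin{\left(\frac{13 \sqrt{2} \left|{\omega - 11}\right|}{2} + \frac{\pi}{4} \right)}}{2197}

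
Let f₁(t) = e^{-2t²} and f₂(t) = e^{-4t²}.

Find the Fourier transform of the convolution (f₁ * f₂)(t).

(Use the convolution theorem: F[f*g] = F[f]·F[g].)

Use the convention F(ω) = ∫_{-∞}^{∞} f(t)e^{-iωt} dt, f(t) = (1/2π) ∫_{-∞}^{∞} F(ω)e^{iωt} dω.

F[f₁*f₂](ω) = \frac{\sqrt{2} \pi e^{- \frac{3 \omega^{2}}{16}}}{4}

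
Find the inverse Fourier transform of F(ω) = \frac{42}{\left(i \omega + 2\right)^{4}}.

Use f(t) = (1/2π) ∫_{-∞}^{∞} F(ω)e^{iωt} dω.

f(t) = 7 t^{3} e^{- 2 t} u\left(t\right)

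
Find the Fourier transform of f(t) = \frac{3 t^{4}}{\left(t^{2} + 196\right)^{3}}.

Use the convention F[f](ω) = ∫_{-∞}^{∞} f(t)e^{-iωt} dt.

F(ω) = \frac{3 \pi \left(196 \omega^{2} - 70 \left|{\omega}\right| + 3\right) e^{- 14 \left|{\omega}\right|}}{112}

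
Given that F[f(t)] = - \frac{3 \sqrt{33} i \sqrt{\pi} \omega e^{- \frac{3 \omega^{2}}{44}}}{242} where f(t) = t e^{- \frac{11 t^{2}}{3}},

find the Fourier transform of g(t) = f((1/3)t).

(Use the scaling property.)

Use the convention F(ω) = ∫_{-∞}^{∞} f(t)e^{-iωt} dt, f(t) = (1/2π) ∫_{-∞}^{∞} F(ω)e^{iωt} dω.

F[g](ω) = - \frac{27 \sqrt{33} i \sqrt{\pi} \omega e^{- \frac{27 \omega^{2}}{44}}}{242}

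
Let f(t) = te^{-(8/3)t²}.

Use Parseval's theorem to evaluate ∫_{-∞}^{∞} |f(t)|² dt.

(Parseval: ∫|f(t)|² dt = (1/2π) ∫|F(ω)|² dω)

∫|f(t)|² dt = \frac{3 \sqrt{3} \sqrt{\pi}}{128}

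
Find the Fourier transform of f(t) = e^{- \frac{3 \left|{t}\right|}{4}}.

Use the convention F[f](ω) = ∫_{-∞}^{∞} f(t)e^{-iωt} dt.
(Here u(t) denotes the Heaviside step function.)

F(ω) = \frac{24}{16 \omega^{2} + 9}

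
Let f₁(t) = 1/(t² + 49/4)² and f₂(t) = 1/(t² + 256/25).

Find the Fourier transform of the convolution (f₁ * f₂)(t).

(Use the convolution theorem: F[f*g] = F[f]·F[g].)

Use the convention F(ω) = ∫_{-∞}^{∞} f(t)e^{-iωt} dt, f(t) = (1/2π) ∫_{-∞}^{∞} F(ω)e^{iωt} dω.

F[f₁*f₂](ω) = \frac{5 \pi^{2} \left(7 \left|{\omega}\right| + 2\right) e^{- \frac{67 \left|{\omega}\right|}{10}}}{2744}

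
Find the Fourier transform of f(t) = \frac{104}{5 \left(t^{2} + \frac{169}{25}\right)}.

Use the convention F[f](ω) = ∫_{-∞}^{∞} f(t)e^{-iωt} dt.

F(ω) = 8 \pi e^{- \frac{13 \left|{\omega}\right|}{5}}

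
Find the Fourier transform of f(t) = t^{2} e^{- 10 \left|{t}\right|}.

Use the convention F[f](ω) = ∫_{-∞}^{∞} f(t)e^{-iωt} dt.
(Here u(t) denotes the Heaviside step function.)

F(ω) = \frac{40 \left(100 - 3 \omega^{2}\right)}{\left(\omega^{2} + 100\right)^{3}}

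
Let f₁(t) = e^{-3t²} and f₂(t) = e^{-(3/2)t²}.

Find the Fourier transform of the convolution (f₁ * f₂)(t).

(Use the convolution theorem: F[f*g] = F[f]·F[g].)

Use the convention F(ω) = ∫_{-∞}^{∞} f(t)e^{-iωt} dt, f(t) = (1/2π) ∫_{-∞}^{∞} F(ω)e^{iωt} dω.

F[f₁*f₂](ω) = \frac{\sqrt{2} \pi e^{- \frac{\omega^{2}}{4}}}{3}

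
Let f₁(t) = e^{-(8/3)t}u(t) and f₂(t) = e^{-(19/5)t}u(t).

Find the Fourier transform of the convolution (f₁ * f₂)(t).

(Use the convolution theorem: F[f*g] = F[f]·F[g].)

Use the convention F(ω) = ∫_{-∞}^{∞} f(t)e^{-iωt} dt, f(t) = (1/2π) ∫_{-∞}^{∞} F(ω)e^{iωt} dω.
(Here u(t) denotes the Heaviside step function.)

F[f₁*f₂](ω) = \frac{15}{- 15 \omega^{2} + 97 i \omega + 152}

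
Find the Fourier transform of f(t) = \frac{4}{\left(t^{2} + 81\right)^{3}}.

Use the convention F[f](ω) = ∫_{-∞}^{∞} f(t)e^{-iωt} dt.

F(ω) = \frac{\pi \left(27 \omega^{2} + 9 \left|{\omega}\right| + 1\right) e^{- 9 \left|{\omega}\right|}}{39366}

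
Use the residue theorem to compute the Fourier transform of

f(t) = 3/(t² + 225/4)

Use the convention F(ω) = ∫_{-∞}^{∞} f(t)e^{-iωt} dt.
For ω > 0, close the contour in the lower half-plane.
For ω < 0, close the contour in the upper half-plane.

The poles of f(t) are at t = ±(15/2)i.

Let g(z) = f(z)e^{-iωz}; for large |z| the factor e^{-iωz} decays in the lower half-plane when ω > 0 and in the upper half-plane when ω < 0.

Case ω > 0 (lower half-plane, clockwise contour ⇒ F(ω) = -2πi·ΣRes):
  Res_{z = - \frac{15 i}{2}} g(z) = \frac{i e^{- \frac{15 \omega}{2}}}{5}
  F(ω) = -2πi·ΣRes = \frac{2 \pi e^{- \frac{15 \omega}{2}}}{5}

Case ω < 0 (upper half-plane, counterclockwise contour ⇒ F(ω) = +2πi·ΣRes):
  Res_{z = \frac{15 i}{2}} g(z) = - \frac{i e^{\frac{15 \omega}{2}}}{5}
  F(ω) = 2πi·ΣRes = \frac{2 \pi e^{\frac{15 \omega}{2}}}{5}

Both cases combine into a single formula in |ω|:

F(ω) = \frac{2 \pi e^{- \frac{15 \left|{\omega}\right|}{2}}}{5}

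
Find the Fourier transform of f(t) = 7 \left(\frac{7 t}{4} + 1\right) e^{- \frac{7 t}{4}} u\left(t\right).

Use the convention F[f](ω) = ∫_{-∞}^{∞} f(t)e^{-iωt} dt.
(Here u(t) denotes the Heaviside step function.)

F(ω) = \frac{56 \left(- 2 i \omega - 7\right)}{16 \omega^{2} - 56 i \omega - 49}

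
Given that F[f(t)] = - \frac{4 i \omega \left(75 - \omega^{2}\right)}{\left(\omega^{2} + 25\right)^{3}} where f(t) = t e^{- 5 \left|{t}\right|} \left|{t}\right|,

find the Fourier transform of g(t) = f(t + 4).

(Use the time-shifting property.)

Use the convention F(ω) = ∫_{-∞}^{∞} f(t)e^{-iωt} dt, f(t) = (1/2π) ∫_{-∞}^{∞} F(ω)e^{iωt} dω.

F[g](ω) = \frac{4 i \omega \left(\omega^{2} - 75\right) e^{4 i \omega}}{\left(\omega^{2} + 25\right)^{3}}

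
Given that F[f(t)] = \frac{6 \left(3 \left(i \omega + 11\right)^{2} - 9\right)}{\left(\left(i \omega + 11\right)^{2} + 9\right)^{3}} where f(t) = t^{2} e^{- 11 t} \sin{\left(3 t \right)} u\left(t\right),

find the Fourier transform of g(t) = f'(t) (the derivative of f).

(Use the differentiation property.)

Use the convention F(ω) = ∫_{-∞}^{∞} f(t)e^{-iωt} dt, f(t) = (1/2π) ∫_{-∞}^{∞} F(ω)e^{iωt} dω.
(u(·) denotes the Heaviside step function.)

F[g](ω) = \frac{18 i \omega \left(\left(i \omega + 11\right)^{2} - 3\right)}{\left(\left(i \omega + 11\right)^{2} + 9\right)^{3}}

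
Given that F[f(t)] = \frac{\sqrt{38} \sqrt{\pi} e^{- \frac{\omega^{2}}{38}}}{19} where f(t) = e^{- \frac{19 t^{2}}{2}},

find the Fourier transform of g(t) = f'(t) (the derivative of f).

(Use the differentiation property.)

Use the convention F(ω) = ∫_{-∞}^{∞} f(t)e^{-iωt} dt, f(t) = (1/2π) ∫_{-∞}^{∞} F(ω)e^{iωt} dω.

F[g](ω) = \frac{\sqrt{38} i \sqrt{\pi} \omega e^{- \frac{\omega^{2}}{38}}}{19}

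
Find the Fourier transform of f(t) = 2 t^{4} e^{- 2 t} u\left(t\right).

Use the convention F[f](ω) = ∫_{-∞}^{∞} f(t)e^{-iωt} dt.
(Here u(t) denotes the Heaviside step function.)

F(ω) = \frac{48}{\left(i \omega + 2\right)^{5}}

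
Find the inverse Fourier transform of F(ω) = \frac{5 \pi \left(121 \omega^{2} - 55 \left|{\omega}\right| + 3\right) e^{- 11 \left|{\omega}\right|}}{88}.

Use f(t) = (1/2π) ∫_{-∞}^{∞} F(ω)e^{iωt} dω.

f(t) = \frac{5 t^{4}}{\left(t^{2} + 121\right)^{3}}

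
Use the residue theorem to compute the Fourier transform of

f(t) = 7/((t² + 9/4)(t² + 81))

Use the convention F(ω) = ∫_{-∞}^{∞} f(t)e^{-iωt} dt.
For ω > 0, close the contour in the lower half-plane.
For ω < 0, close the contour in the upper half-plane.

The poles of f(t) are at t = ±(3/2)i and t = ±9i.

Let g(z) = f(z)e^{-iωz}; for large |z| the factor e^{-iωz} decays in the lower half-plane when ω > 0 and in the upper half-plane when ω < 0.

Case ω > 0 (lower half-plane, clockwise contour ⇒ F(ω) = -2πi·ΣRes):
  Res_{z = - \frac{3 i}{2}} g(z) = \frac{4 i e^{- \frac{3 \omega}{2}}}{135}
  Res_{z = - 9 i} g(z) = - \frac{2 i e^{- 9 \omega}}{405}
  F(ω) = -2πi·ΣRes = - \frac{4 \pi e^{- 9 \omega}}{405} + \frac{8 \pi e^{- \frac{3 \omega}{2}}}{135}

Case ω < 0 (upper half-plane, counterclockwise contour ⇒ F(ω) = +2πi·ΣRes):
  Res_{z = \frac{3 i}{2}} g(z) = - \frac{4 i e^{\frac{3 \omega}{2}}}{135}
  Res_{z = 9 i} g(z) = \frac{2 i e^{9 \omega}}{405}
  F(ω) = 2πi·ΣRes = \frac{4 \pi \left(6 e^{\frac{3 \omega}{2}} - e^{9 \omega}\right)}{405}

Both cases combine into a single formula in |ω|:

F(ω) = - \frac{4 \pi e^{- 9 \left|{\omega}\right|}}{405} + \frac{8 \pi e^{- \frac{3 \left|{\omega}\right|}{2}}}{135}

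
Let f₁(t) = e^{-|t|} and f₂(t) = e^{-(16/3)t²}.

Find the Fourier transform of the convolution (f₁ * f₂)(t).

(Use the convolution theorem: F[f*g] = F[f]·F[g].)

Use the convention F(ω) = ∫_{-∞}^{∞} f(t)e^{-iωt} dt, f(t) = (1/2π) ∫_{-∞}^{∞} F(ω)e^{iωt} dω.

F[f₁*f₂](ω) = \frac{\sqrt{3} \sqrt{\pi} e^{- \frac{3 \omega^{2}}{64}}}{2 \left(\omega^{2} + 1\right)}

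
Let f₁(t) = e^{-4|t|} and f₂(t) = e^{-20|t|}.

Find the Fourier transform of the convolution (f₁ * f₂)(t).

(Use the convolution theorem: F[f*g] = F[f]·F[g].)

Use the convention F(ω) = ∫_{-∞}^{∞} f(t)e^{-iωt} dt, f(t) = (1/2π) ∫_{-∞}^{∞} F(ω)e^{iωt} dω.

F[f₁*f₂](ω) = \frac{320}{\left(\omega^{2} + 16\right) \left(\omega^{2} + 400\right)}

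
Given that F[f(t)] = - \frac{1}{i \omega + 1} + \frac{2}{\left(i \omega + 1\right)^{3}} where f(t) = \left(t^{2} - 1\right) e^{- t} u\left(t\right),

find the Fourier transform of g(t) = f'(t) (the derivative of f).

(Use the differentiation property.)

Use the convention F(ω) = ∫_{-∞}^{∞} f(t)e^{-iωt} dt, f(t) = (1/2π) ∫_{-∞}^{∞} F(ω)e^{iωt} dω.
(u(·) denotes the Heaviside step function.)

F[g](ω) = \frac{i \omega \left(2 i \omega - \left(i \omega + 1\right)^{3} + 2\right)}{\left(i \omega + 1\right)^{4}}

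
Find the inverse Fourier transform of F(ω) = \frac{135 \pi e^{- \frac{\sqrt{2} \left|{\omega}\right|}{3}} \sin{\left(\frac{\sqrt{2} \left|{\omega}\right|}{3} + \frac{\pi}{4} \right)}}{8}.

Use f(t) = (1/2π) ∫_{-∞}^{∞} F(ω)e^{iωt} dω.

f(t) = \frac{5}{t^{4} + \frac{16}{81}}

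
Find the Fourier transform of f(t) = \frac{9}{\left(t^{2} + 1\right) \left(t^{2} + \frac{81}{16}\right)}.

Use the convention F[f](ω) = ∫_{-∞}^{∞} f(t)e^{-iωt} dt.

F(ω) = \frac{144 \pi e^{- \left|{\omega}\right|}}{65} - \frac{64 \pi e^{- \frac{9 \left|{\omega}\right|}{4}}}{65}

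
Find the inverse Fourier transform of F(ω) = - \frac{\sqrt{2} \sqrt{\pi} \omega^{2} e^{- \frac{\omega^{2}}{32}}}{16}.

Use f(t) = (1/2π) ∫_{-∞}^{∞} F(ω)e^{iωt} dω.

f(t) = 2 \left(32 t^{2} - 2\right) e^{- 8 t^{2}}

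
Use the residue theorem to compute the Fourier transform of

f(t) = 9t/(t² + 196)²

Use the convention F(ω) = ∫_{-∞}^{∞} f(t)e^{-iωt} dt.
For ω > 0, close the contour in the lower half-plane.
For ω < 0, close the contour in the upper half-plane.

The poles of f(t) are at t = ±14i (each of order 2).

Let g(z) = f(z)e^{-iωz}; for large |z| the factor e^{-iωz} decays in the lower half-plane when ω > 0 and in the upper half-plane when ω < 0.

Case ω > 0 (lower half-plane, clockwise contour ⇒ F(ω) = -2πi·ΣRes):
  Res_{z = - 14 i} g(z) = \frac{9 \omega e^{- 14 \omega}}{56} (pole of order 2)
  F(ω) = -2πi·ΣRes = - \frac{9 i \pi \omega e^{- 14 \omega}}{28}

Case ω < 0 (upper half-plane, counterclockwise contour ⇒ F(ω) = +2πi·ΣRes):
  Res_{z = 14 i} g(z) = - \frac{9 \omega e^{14 \omega}}{56} (pole of order 2)
  F(ω) = 2πi·ΣRes = - \frac{9 i \pi \omega e^{14 \omega}}{28}

Both cases combine into a single formula in |ω|:

F(ω) = - \frac{9 i \pi \omega e^{- 14 \left|{\omega}\right|}}{28}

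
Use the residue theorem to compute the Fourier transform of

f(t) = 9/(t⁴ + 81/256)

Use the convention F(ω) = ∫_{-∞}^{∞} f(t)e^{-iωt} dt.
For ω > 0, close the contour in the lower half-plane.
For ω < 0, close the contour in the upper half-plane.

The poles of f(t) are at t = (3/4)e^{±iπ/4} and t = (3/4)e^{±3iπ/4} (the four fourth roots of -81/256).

Let g(z) = f(z)e^{-iωz}; for large |z| the factor e^{-iωz} decays in the lower half-plane when ω > 0 and in the upper half-plane when ω < 0.

Case ω > 0 (lower half-plane, clockwise contour ⇒ F(ω) = -2πi·ΣRes):
  Res_{z = - \frac{3 \sqrt{2}}{8} - \frac{3 \sqrt{2} i}{8}} g(z) = \frac{8 \sqrt{2} \left(1 + i\right) e^{\frac{3 \sqrt{2} \omega \left(-1 + i\right)}{8}}}{3}
  Res_{z = \frac{3 \sqrt{2}}{8} - \frac{3 \sqrt{2} i}{8}} g(z) = \frac{8 \sqrt{2} \left(-1 + i\right) e^{- \frac{3 \sqrt{2} \omega \left(1 + i\right)}{8}}}{3}
  F(ω) = -2πi·ΣRes = \frac{16 \sqrt{2} \pi \left(\left(1 - i\right) e^{\frac{3 \sqrt{2} i \omega}{4}} + 1 + i\right) e^{- \frac{3 \sqrt{2} \omega \left(1 + i\right)}{8}}}{3} = \frac{64 \pi e^{- \frac{3 \sqrt{2} \omega}{8}} \sin{\left(\frac{3 \sqrt{2} \omega}{8} + \frac{\pi}{4} \right)}}{3}

Case ω < 0 (upper half-plane, counterclockwise contour ⇒ F(ω) = +2πi·ΣRes):
  Res_{z = \frac{3 \sqrt{2}}{8} + \frac{3 \sqrt{2} i}{8}} g(z) = - \frac{8 \sqrt{2} \left(1 + i\right) e^{\frac{3 \sqrt{2} \omega \left(1 - i\right)}{8}}}{3}
  Res_{z = - \frac{3 \sqrt{2}}{8} + \frac{3 \sqrt{2} i}{8}} g(z) = \frac{8 \sqrt{2} \left(1 - i\right) e^{\frac{3 \sqrt{2} \omega \left(1 + i\right)}{8}}}{3}
  F(ω) = 2πi·ΣRes = - \frac{16 \sqrt{2} i \pi \left(\left(1 + i\right) e^{\frac{3 \sqrt{2} \omega \left(1 - i\right)}{8}} - \left(1 - i\right) e^{\frac{3 \sqrt{2} \omega \left(1 + i\right)}{8}}\right)}{3} = \frac{64 \pi e^{\frac{3 \sqrt{2} \omega}{8}} \cos{\left(\frac{3 \sqrt{2} \omega}{8} + \frac{\pi}{4} \right)}}{3}

Both cases combine into a single formula in |ω|:

F(ω) = \frac{64 \pi e^{- \frac{3 \sqrt{2} \left|{\omega}\right|}{8}} \sin{\left(\frac{3 \sqrt{2} \left|{\omega}\right|}{8} + \frac{\pi}{4} \right)}}{3}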